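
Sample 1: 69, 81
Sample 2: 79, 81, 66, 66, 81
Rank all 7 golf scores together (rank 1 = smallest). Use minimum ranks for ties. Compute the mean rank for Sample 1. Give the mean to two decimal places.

4.00

Sorted (ascending): 66, 66, 69, 79, 81, 81, 81
The 2 values of 66 occupy positions 1–2 → each gets rank 1.
The 3 values of 81 occupy positions 5–7 → each gets rank 5.
Sample 1 values → pooled ranks: 69→3, 81→5
Mean rank = (3 + 5) / 2 = 4.00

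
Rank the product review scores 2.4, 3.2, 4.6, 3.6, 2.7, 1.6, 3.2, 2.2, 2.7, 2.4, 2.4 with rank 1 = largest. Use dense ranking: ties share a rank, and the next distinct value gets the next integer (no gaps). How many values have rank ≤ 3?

Sorted (descending): 4.6, 3.6, 3.2, 3.2, 2.7, 2.7, 2.4, 2.4, 2.4, 2.2, 1.6
The 2 values of 3.2 share dense rank 3.
The 2 values of 2.7 share dense rank 4.
The 3 values of 2.4 share dense rank 5.
Remaining distinct values take the next consecutive integers.
Ranks ≤ 3: {1, 2, 3, 3} → 4 values.

4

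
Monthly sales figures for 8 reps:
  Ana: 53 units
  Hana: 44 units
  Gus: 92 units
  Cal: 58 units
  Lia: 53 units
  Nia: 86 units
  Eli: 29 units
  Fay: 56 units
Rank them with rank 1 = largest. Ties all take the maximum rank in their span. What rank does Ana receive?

Sorted (descending): 92, 86, 58, 56, 53, 53, 44, 29
The 2 values of 53 occupy positions 5–6 → each gets rank 6.
Ana has value 53 units → rank 6.

6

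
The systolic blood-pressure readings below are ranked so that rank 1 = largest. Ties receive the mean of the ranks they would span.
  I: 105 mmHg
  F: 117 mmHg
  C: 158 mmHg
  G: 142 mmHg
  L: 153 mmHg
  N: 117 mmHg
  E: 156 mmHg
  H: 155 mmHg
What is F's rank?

Sorted (descending): 158, 156, 155, 153, 142, 117, 117, 105
The 2 values of 117 occupy positions 6–7 → average rank (6+7)/2 = 6.5.
F has value 117 mmHg → rank 6.5.

6.5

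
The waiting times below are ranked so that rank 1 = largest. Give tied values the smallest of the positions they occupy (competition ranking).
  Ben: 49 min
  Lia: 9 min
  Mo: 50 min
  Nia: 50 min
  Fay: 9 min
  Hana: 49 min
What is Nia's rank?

Sorted (descending): 50, 50, 49, 49, 9, 9
The 2 values of 50 occupy positions 1–2 → each gets rank 1.
The 2 values of 49 occupy positions 3–4 → each gets rank 3.
The 2 values of 9 occupy positions 5–6 → each gets rank 5.
Nia has value 50 min → rank 1.

1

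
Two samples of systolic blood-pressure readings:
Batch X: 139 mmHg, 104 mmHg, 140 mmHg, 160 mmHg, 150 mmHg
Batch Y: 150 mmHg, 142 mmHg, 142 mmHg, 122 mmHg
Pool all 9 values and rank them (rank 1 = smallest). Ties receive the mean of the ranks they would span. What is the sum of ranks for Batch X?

24.5

Sorted (ascending): 104, 122, 139, 140, 142, 142, 150, 150, 160
The 2 values of 142 occupy positions 5–6 → average rank (5+6)/2 = 5.5.
The 2 values of 150 occupy positions 7–8 → average rank (7+8)/2 = 7.5.
Batch X values → pooled ranks: 139→3, 104→1, 140→4, 160→9, 150→7.5
Rank sum = 3 + 1 + 4 + 9 + 7.5 = 24.5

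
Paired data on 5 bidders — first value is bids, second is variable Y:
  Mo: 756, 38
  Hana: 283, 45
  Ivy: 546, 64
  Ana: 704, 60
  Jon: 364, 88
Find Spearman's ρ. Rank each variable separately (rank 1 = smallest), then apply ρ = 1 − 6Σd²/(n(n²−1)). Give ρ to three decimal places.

Ranks of variable 1: 5, 1, 3, 4, 2
Ranks of variable 2: 1, 2, 4, 3, 5
d = r₁ − r₂: 4, -1, -1, 1, -3
d²: 16, 1, 1, 1, 9; Σd² = 28
ρ = 1 − 6·28/(5·24) = 1 − 168/120 = -0.400

-0.400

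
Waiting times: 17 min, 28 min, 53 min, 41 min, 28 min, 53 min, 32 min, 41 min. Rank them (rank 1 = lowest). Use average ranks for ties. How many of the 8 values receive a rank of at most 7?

Sorted (ascending): 17, 28, 28, 32, 41, 41, 53, 53
The 2 values of 28 occupy positions 2–3 → average rank (2+3)/2 = 2.5.
The 2 values of 41 occupy positions 5–6 → average rank (5+6)/2 = 5.5.
The 2 values of 53 occupy positions 7–8 → average rank (7+8)/2 = 7.5.
Ranks ≤ 7: {1, 2.5, 2.5, 4, 5.5, 5.5} → 6 values.

6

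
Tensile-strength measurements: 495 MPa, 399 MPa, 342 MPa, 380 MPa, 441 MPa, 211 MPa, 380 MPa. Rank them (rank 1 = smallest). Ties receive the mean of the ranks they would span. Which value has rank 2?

Sorted (ascending): 211, 342, 380, 380, 399, 441, 495
The 2 values of 380 occupy positions 3–4 → average rank (3+4)/2 = 3.5.
Rank 2 → value 342.

342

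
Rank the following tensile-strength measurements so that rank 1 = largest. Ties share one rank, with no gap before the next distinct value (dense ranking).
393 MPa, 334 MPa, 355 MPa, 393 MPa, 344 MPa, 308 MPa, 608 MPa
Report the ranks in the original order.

Sorted (descending): 608, 393, 393, 355, 344, 334, 308
The 2 values of 393 share dense rank 2.
Remaining distinct values take the next consecutive integers.

2, 5, 3, 2, 4, 6, 1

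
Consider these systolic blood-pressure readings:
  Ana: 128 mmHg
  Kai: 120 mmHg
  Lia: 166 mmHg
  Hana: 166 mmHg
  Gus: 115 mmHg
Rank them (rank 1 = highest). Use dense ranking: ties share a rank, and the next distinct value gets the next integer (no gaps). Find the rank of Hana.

Sorted (descending): 166, 166, 128, 120, 115
The 2 values of 166 share dense rank 1.
Remaining distinct values take the next consecutive integers.
Hana has value 166 mmHg → rank 1.

1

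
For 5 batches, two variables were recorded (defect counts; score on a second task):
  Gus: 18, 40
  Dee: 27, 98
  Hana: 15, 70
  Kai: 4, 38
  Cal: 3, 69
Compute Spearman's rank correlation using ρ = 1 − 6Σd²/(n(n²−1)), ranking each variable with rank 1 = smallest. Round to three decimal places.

0.500

Ranks of variable 1: 4, 5, 3, 2, 1
Ranks of variable 2: 2, 5, 4, 1, 3
d = r₁ − r₂: 2, 0, -1, 1, -2
d²: 4, 0, 1, 1, 4; Σd² = 10
ρ = 1 − 6·10/(5·24) = 1 − 60/120 = 0.500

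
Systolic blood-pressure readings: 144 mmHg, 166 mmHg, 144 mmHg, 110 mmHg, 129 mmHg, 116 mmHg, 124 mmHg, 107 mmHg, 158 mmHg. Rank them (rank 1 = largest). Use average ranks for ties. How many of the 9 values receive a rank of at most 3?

2

Sorted (descending): 166, 158, 144, 144, 129, 124, 116, 110, 107
The 2 values of 144 occupy positions 3–4 → average rank (3+4)/2 = 3.5.
Ranks ≤ 3: {1, 2} → 2 values.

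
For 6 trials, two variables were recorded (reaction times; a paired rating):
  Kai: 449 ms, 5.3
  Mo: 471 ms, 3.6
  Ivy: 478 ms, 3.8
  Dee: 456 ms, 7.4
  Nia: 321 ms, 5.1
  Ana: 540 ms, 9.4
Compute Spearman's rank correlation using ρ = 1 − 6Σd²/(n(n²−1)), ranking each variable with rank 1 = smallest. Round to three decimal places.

Ranks of variable 1: 2, 4, 5, 3, 1, 6
Ranks of variable 2: 4, 1, 2, 5, 3, 6
d = r₁ − r₂: -2, 3, 3, -2, -2, 0
d²: 4, 9, 9, 4, 4, 0; Σd² = 30
ρ = 1 − 6·30/(6·35) = 1 − 180/210 = 0.143

0.143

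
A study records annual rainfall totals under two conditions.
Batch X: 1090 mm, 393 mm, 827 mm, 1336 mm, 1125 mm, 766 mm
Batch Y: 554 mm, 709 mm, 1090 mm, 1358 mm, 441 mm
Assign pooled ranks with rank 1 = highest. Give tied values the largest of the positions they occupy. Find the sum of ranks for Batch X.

34

Sorted (descending): 1358, 1336, 1125, 1090, 1090, 827, 766, 709, 554, 441, 393
The 2 values of 1090 occupy positions 4–5 → each gets rank 5.
Batch X values → pooled ranks: 1090→5, 393→11, 827→6, 1336→2, 1125→3, 766→7
Rank sum = 5 + 11 + 6 + 2 + 3 + 7 = 34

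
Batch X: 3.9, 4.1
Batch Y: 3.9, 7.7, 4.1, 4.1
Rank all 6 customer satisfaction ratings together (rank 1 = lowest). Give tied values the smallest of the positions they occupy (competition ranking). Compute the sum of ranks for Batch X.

Sorted (ascending): 3.9, 3.9, 4.1, 4.1, 4.1, 7.7
The 2 values of 3.9 occupy positions 1–2 → each gets rank 1.
The 3 values of 4.1 occupy positions 3–5 → each gets rank 3.
Batch X values → pooled ranks: 3.9→1, 4.1→3
Rank sum = 1 + 3 = 4

4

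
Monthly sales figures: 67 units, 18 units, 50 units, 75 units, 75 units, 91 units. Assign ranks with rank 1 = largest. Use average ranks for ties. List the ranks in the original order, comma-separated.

Sorted (descending): 91, 75, 75, 67, 50, 18
The 2 values of 75 occupy positions 2–3 → average rank (2+3)/2 = 2.5.

4, 6, 5, 2.5, 2.5, 1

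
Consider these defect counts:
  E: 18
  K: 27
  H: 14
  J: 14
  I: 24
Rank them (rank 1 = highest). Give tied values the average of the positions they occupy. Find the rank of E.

3

Sorted (descending): 27, 24, 18, 14, 14
The 2 values of 14 occupy positions 4–5 → average rank (4+5)/2 = 4.5.
E has value 18 → rank 3.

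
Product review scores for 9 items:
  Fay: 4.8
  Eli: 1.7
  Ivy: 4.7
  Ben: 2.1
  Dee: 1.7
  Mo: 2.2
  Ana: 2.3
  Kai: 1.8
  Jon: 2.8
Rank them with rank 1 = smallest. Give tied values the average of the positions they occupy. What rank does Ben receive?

Sorted (ascending): 1.7, 1.7, 1.8, 2.1, 2.2, 2.3, 2.8, 4.7, 4.8
The 2 values of 1.7 occupy positions 1–2 → average rank (1+2)/2 = 1.5.
Ben has value 2.1 → rank 4.

4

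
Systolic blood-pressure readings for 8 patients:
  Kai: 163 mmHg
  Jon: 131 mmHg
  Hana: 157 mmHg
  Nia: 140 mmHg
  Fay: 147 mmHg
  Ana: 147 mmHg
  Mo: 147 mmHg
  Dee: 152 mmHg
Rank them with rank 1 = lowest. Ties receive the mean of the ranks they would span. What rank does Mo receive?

Sorted (ascending): 131, 140, 147, 147, 147, 152, 157, 163
The 3 values of 147 occupy positions 3–5 → average rank 4.
Mo has value 147 mmHg → rank 4.

4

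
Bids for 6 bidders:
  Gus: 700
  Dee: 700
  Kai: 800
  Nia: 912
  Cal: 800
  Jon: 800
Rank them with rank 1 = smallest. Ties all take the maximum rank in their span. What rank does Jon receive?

5

Sorted (ascending): 700, 700, 800, 800, 800, 912
The 2 values of 700 occupy positions 1–2 → each gets rank 2.
The 3 values of 800 occupy positions 3–5 → each gets rank 5.
Jon has value 800 → rank 5.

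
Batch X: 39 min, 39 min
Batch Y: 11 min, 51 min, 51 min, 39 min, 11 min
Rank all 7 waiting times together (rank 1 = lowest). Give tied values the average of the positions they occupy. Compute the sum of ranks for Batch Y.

20

Sorted (ascending): 11, 11, 39, 39, 39, 51, 51
The 2 values of 11 occupy positions 1–2 → average rank (1+2)/2 = 1.5.
The 3 values of 39 occupy positions 3–5 → average rank 4.
The 2 values of 51 occupy positions 6–7 → average rank (6+7)/2 = 6.5.
Batch Y values → pooled ranks: 11→1.5, 51→6.5, 51→6.5, 39→4, 11→1.5
Rank sum = 1.5 + 6.5 + 6.5 + 4 + 1.5 = 20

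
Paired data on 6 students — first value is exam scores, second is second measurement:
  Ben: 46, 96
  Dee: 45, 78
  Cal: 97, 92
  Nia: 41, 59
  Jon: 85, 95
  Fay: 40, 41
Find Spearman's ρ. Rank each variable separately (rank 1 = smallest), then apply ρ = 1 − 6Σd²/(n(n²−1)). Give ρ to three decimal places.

0.771

Ranks of variable 1: 4, 3, 6, 2, 5, 1
Ranks of variable 2: 6, 3, 4, 2, 5, 1
d = r₁ − r₂: -2, 0, 2, 0, 0, 0
d²: 4, 0, 4, 0, 0, 0; Σd² = 8
ρ = 1 − 6·8/(6·35) = 1 − 48/210 = 0.771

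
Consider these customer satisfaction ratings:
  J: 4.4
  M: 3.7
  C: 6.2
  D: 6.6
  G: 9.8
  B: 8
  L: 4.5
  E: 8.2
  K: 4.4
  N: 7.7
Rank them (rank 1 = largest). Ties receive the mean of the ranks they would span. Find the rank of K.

8.5

Sorted (descending): 9.8, 8.2, 8, 7.7, 6.6, 6.2, 4.5, 4.4, 4.4, 3.7
The 2 values of 4.4 occupy positions 8–9 → average rank (8+9)/2 = 8.5.
K has value 4.4 → rank 8.5.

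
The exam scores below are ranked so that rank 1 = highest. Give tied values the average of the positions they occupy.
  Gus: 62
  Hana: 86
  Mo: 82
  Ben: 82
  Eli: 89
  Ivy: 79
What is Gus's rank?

Sorted (descending): 89, 86, 82, 82, 79, 62
The 2 values of 82 occupy positions 3–4 → average rank (3+4)/2 = 3.5.
Gus has value 62 → rank 6.

6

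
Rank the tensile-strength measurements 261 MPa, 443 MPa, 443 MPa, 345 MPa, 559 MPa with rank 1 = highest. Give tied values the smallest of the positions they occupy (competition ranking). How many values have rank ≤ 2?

Sorted (descending): 559, 443, 443, 345, 261
The 2 values of 443 occupy positions 2–3 → each gets rank 2.
Ranks ≤ 2: {1, 2, 2} → 3 values.

3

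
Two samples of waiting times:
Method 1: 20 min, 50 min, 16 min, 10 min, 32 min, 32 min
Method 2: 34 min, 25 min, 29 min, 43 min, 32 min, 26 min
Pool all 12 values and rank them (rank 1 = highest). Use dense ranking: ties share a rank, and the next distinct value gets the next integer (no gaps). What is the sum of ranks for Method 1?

Sorted (descending): 50, 43, 34, 32, 32, 32, 29, 26, 25, 20, 16, 10
The 3 values of 32 share dense rank 4.
Remaining distinct values take the next consecutive integers.
Method 1 values → pooled ranks: 20→8, 50→1, 16→9, 10→10, 32→4, 32→4
Rank sum = 8 + 1 + 9 + 10 + 4 + 4 = 36

36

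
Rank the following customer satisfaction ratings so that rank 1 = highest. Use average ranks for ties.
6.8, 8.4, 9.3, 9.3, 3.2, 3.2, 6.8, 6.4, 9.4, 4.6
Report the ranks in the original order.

Sorted (descending): 9.4, 9.3, 9.3, 8.4, 6.8, 6.8, 6.4, 4.6, 3.2, 3.2
The 2 values of 9.3 occupy positions 2–3 → average rank (2+3)/2 = 2.5.
The 2 values of 6.8 occupy positions 5–6 → average rank (5+6)/2 = 5.5.
The 2 values of 3.2 occupy positions 9–10 → average rank (9+10)/2 = 9.5.

5.5, 4, 2.5, 2.5, 9.5, 9.5, 5.5, 7, 1, 8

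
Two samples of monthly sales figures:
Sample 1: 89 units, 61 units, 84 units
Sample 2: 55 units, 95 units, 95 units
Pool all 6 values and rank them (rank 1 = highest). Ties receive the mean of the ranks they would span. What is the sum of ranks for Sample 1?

Sorted (descending): 95, 95, 89, 84, 61, 55
The 2 values of 95 occupy positions 1–2 → average rank (1+2)/2 = 1.5.
Sample 1 values → pooled ranks: 89→3, 61→5, 84→4
Rank sum = 3 + 5 + 4 = 12

12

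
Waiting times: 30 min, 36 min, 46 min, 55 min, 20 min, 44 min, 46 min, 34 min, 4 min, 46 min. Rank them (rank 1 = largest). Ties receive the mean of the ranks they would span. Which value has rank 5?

44

Sorted (descending): 55, 46, 46, 46, 44, 36, 34, 30, 20, 4
The 3 values of 46 occupy positions 2–4 → average rank 3.
Rank 5 → value 44.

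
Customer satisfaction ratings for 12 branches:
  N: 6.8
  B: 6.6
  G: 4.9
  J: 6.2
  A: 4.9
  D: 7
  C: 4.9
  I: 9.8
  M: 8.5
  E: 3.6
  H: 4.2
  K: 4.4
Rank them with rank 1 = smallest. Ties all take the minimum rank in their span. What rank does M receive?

Sorted (ascending): 3.6, 4.2, 4.4, 4.9, 4.9, 4.9, 6.2, 6.6, 6.8, 7, 8.5, 9.8
The 3 values of 4.9 occupy positions 4–6 → each gets rank 4.
M has value 8.5 → rank 11.

11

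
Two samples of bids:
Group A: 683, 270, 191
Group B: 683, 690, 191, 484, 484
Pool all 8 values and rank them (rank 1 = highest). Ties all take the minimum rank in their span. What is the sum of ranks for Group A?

Sorted (descending): 690, 683, 683, 484, 484, 270, 191, 191
The 2 values of 683 occupy positions 2–3 → each gets rank 2.
The 2 values of 484 occupy positions 4–5 → each gets rank 4.
The 2 values of 191 occupy positions 7–8 → each gets rank 7.
Group A values → pooled ranks: 683→2, 270→6, 191→7
Rank sum = 2 + 6 + 7 = 15

15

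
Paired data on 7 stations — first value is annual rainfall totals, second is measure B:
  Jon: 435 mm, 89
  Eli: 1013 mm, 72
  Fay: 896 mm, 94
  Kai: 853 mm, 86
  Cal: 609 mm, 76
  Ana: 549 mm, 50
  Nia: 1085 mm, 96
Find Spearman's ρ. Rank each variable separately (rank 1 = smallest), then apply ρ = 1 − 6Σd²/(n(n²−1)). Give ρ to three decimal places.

Ranks of variable 1: 1, 6, 5, 4, 3, 2, 7
Ranks of variable 2: 5, 2, 6, 4, 3, 1, 7
d = r₁ − r₂: -4, 4, -1, 0, 0, 1, 0
d²: 16, 16, 1, 0, 0, 1, 0; Σd² = 34
ρ = 1 − 6·34/(7·48) = 1 − 204/336 = 0.393

0.393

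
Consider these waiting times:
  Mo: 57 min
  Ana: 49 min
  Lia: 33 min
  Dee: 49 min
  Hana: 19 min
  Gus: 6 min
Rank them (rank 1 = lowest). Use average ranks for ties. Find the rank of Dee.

4.5

Sorted (ascending): 6, 19, 33, 49, 49, 57
The 2 values of 49 occupy positions 4–5 → average rank (4+5)/2 = 4.5.
Dee has value 49 min → rank 4.5.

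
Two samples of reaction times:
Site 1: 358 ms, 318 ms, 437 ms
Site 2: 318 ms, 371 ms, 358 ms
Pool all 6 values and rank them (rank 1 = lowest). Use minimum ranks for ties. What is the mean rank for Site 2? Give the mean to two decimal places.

Sorted (ascending): 318, 318, 358, 358, 371, 437
The 2 values of 318 occupy positions 1–2 → each gets rank 1.
The 2 values of 358 occupy positions 3–4 → each gets rank 3.
Site 2 values → pooled ranks: 318→1, 371→5, 358→3
Mean rank = (1 + 5 + 3) / 3 = 3.00

3.00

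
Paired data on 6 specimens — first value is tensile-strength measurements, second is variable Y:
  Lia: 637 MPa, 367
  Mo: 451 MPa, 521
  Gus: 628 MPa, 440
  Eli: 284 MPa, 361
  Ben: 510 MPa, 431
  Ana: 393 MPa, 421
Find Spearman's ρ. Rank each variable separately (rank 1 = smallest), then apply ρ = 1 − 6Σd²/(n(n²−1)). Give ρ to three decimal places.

Ranks of variable 1: 6, 3, 5, 1, 4, 2
Ranks of variable 2: 2, 6, 5, 1, 4, 3
d = r₁ − r₂: 4, -3, 0, 0, 0, -1
d²: 16, 9, 0, 0, 0, 1; Σd² = 26
ρ = 1 − 6·26/(6·35) = 1 − 156/210 = 0.257

0.257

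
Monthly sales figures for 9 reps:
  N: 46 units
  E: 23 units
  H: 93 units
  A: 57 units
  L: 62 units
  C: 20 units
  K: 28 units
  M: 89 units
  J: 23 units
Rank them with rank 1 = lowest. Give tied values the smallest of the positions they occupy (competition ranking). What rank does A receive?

6

Sorted (ascending): 20, 23, 23, 28, 46, 57, 62, 89, 93
The 2 values of 23 occupy positions 2–3 → each gets rank 2.
A has value 57 units → rank 6.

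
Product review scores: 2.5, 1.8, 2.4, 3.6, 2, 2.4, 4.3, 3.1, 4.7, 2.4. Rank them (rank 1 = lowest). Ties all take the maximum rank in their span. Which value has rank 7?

Sorted (ascending): 1.8, 2, 2.4, 2.4, 2.4, 2.5, 3.1, 3.6, 4.3, 4.7
The 3 values of 2.4 occupy positions 3–5 → each gets rank 5.
Rank 7 → value 3.1.

3.1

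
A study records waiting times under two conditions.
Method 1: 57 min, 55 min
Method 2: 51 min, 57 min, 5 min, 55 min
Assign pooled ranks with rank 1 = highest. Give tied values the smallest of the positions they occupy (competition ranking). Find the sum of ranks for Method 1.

Sorted (descending): 57, 57, 55, 55, 51, 5
The 2 values of 57 occupy positions 1–2 → each gets rank 1.
The 2 values of 55 occupy positions 3–4 → each gets rank 3.
Method 1 values → pooled ranks: 57→1, 55→3
Rank sum = 1 + 3 = 4

4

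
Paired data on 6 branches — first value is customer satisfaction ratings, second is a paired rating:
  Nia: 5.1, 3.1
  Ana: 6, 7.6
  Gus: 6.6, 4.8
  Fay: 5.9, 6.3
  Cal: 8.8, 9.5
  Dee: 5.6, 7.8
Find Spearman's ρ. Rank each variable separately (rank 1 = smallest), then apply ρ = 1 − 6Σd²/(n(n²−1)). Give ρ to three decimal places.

0.486

Ranks of variable 1: 1, 4, 5, 3, 6, 2
Ranks of variable 2: 1, 4, 2, 3, 6, 5
d = r₁ − r₂: 0, 0, 3, 0, 0, -3
d²: 0, 0, 9, 0, 0, 9; Σd² = 18
ρ = 1 − 6·18/(6·35) = 1 − 108/210 = 0.486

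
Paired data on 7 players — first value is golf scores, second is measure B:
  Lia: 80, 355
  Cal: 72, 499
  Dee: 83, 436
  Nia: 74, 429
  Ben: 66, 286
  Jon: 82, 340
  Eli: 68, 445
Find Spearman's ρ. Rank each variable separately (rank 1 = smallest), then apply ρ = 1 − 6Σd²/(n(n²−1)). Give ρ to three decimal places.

0.000

Ranks of variable 1: 5, 3, 7, 4, 1, 6, 2
Ranks of variable 2: 3, 7, 5, 4, 1, 2, 6
d = r₁ − r₂: 2, -4, 2, 0, 0, 4, -4
d²: 4, 16, 4, 0, 0, 16, 16; Σd² = 56
ρ = 1 − 6·56/(7·48) = 1 − 336/336 = 0.000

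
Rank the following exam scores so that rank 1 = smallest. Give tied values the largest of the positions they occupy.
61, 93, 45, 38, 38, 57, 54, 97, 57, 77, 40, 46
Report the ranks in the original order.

Sorted (ascending): 38, 38, 40, 45, 46, 54, 57, 57, 61, 77, 93, 97
The 2 values of 38 occupy positions 1–2 → each gets rank 2.
The 2 values of 57 occupy positions 7–8 → each gets rank 8.

9, 11, 4, 2, 2, 8, 6, 12, 8, 10, 3, 5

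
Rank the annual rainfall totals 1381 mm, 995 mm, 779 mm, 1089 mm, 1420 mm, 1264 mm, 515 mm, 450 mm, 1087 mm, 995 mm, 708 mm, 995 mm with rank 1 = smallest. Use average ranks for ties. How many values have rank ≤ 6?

7

Sorted (ascending): 450, 515, 708, 779, 995, 995, 995, 1087, 1089, 1264, 1381, 1420
The 3 values of 995 occupy positions 5–7 → average rank 6.
Ranks ≤ 6: {1, 2, 3, 4, 6, 6, 6} → 7 values.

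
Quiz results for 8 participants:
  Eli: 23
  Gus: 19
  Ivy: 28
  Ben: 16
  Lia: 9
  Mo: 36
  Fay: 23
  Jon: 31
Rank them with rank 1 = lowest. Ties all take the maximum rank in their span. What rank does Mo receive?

8

Sorted (ascending): 9, 16, 19, 23, 23, 28, 31, 36
The 2 values of 23 occupy positions 4–5 → each gets rank 5.
Mo has value 36 → rank 8.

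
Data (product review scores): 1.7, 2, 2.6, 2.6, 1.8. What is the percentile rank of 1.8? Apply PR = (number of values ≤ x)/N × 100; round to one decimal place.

40.0

N = 5.
Strictly below 1.8: 1. Equal to 1.8: 1.
PR = 2/5 × 100 = 40.0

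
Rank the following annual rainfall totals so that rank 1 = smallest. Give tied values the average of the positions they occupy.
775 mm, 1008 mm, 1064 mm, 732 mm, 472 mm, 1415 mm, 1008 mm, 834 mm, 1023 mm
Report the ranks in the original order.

Sorted (ascending): 472, 732, 775, 834, 1008, 1008, 1023, 1064, 1415
The 2 values of 1008 occupy positions 5–6 → average rank (5+6)/2 = 5.5.

3, 5.5, 8, 2, 1, 9, 5.5, 4, 7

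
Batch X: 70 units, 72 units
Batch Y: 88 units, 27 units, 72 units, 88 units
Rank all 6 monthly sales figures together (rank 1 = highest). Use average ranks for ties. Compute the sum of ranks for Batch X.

8.5

Sorted (descending): 88, 88, 72, 72, 70, 27
The 2 values of 88 occupy positions 1–2 → average rank (1+2)/2 = 1.5.
The 2 values of 72 occupy positions 3–4 → average rank (3+4)/2 = 3.5.
Batch X values → pooled ranks: 70→5, 72→3.5
Rank sum = 5 + 3.5 = 8.5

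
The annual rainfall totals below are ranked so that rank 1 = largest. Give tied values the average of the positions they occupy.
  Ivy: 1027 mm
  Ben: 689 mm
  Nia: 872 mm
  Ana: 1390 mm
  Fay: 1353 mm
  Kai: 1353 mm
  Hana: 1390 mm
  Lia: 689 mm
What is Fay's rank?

3.5

Sorted (descending): 1390, 1390, 1353, 1353, 1027, 872, 689, 689
The 2 values of 1390 occupy positions 1–2 → average rank (1+2)/2 = 1.5.
The 2 values of 1353 occupy positions 3–4 → average rank (3+4)/2 = 3.5.
The 2 values of 689 occupy positions 7–8 → average rank (7+8)/2 = 7.5.
Fay has value 1353 mm → rank 3.5.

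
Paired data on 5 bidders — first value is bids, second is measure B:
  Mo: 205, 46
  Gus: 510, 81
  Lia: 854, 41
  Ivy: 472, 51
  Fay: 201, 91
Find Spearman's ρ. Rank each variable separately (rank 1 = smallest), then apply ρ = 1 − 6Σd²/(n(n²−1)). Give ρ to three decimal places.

Ranks of variable 1: 2, 4, 5, 3, 1
Ranks of variable 2: 2, 4, 1, 3, 5
d = r₁ − r₂: 0, 0, 4, 0, -4
d²: 0, 0, 16, 0, 16; Σd² = 32
ρ = 1 − 6·32/(5·24) = 1 − 192/120 = -0.600

-0.600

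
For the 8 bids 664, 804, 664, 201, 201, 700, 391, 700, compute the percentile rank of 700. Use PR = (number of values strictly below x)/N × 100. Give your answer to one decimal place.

62.5

N = 8.
Strictly below 700: 5. Equal to 700: 2.
PR = 5/8 × 100 = 62.5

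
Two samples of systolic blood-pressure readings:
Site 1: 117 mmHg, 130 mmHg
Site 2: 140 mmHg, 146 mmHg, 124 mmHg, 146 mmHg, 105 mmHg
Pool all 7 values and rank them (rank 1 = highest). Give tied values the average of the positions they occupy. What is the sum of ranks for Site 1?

Sorted (descending): 146, 146, 140, 130, 124, 117, 105
The 2 values of 146 occupy positions 1–2 → average rank (1+2)/2 = 1.5.
Site 1 values → pooled ranks: 117→6, 130→4
Rank sum = 6 + 4 = 10

10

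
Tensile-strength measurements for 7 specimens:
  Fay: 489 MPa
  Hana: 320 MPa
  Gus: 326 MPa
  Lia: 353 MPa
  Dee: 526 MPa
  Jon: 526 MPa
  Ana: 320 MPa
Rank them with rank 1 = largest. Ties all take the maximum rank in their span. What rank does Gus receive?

5

Sorted (descending): 526, 526, 489, 353, 326, 320, 320
The 2 values of 526 occupy positions 1–2 → each gets rank 2.
The 2 values of 320 occupy positions 6–7 → each gets rank 7.
Gus has value 326 MPa → rank 5.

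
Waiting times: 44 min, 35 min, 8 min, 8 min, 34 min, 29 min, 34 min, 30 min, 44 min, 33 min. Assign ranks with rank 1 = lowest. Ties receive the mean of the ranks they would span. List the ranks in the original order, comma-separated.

9.5, 8, 1.5, 1.5, 6.5, 3, 6.5, 4, 9.5, 5

Sorted (ascending): 8, 8, 29, 30, 33, 34, 34, 35, 44, 44
The 2 values of 8 occupy positions 1–2 → average rank (1+2)/2 = 1.5.
The 2 values of 34 occupy positions 6–7 → average rank (6+7)/2 = 6.5.
The 2 values of 44 occupy positions 9–10 → average rank (9+10)/2 = 9.5.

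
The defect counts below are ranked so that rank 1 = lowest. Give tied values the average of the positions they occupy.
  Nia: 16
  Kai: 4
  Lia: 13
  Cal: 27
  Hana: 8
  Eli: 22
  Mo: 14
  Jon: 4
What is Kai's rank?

Sorted (ascending): 4, 4, 8, 13, 14, 16, 22, 27
The 2 values of 4 occupy positions 1–2 → average rank (1+2)/2 = 1.5.
Kai has value 4 → rank 1.5.

1.5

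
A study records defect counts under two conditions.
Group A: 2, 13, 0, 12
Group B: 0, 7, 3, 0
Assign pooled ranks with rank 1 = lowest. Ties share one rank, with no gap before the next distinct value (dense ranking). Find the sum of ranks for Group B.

9

Sorted (ascending): 0, 0, 0, 2, 3, 7, 12, 13
The 3 values of 0 share dense rank 1.
Remaining distinct values take the next consecutive integers.
Group B values → pooled ranks: 0→1, 7→4, 3→3, 0→1
Rank sum = 1 + 4 + 3 + 1 = 9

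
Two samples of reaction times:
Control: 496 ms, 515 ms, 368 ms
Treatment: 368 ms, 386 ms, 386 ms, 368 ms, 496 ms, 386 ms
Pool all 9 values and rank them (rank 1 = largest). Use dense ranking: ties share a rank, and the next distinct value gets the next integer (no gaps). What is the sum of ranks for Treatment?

19

Sorted (descending): 515, 496, 496, 386, 386, 386, 368, 368, 368
The 2 values of 496 share dense rank 2.
The 3 values of 386 share dense rank 3.
The 3 values of 368 share dense rank 4.
Remaining distinct values take the next consecutive integers.
Treatment values → pooled ranks: 368→4, 386→3, 386→3, 368→4, 496→2, 386→3
Rank sum = 4 + 3 + 3 + 4 + 2 + 3 = 19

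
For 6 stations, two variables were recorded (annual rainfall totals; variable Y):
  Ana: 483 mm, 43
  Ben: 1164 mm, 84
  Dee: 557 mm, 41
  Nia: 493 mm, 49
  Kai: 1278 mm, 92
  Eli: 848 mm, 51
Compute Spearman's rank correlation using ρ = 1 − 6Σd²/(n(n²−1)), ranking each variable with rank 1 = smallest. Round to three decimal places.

Ranks of variable 1: 1, 5, 3, 2, 6, 4
Ranks of variable 2: 2, 5, 1, 3, 6, 4
d = r₁ − r₂: -1, 0, 2, -1, 0, 0
d²: 1, 0, 4, 1, 0, 0; Σd² = 6
ρ = 1 − 6·6/(6·35) = 1 − 36/210 = 0.829

0.829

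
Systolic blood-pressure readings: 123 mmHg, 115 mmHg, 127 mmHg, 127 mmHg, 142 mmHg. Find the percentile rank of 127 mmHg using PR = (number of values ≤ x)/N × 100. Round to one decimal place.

80.0

N = 5.
Strictly below 127: 2. Equal to 127: 2.
PR = 4/5 × 100 = 80.0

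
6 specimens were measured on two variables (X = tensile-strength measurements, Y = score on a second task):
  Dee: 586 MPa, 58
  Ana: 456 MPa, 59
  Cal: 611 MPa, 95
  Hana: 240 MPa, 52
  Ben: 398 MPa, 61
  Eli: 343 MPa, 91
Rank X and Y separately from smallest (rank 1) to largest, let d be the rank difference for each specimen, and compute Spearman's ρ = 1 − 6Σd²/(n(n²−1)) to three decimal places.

0.429

Ranks of variable 1: 5, 4, 6, 1, 3, 2
Ranks of variable 2: 2, 3, 6, 1, 4, 5
d = r₁ − r₂: 3, 1, 0, 0, -1, -3
d²: 9, 1, 0, 0, 1, 9; Σd² = 20
ρ = 1 − 6·20/(6·35) = 1 − 120/210 = 0.429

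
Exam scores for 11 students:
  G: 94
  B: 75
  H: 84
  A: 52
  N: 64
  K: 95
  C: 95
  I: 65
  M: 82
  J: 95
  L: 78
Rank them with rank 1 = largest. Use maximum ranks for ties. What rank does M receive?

Sorted (descending): 95, 95, 95, 94, 84, 82, 78, 75, 65, 64, 52
The 3 values of 95 occupy positions 1–3 → each gets rank 3.
M has value 82 → rank 6.

6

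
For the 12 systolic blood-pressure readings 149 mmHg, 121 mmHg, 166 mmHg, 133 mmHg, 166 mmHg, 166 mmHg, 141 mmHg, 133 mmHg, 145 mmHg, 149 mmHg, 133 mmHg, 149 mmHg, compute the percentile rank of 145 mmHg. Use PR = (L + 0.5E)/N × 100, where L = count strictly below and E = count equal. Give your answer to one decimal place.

N = 12.
Strictly below 145: 5. Equal to 145: 1.
PR = (5 + 0.5·1)/12 × 100 = 45.8

45.8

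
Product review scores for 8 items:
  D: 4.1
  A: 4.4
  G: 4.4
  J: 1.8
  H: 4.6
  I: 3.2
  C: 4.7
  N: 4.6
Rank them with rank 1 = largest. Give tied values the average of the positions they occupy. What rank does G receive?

Sorted (descending): 4.7, 4.6, 4.6, 4.4, 4.4, 4.1, 3.2, 1.8
The 2 values of 4.6 occupy positions 2–3 → average rank (2+3)/2 = 2.5.
The 2 values of 4.4 occupy positions 4–5 → average rank (4+5)/2 = 4.5.
G has value 4.4 → rank 4.5.

4.5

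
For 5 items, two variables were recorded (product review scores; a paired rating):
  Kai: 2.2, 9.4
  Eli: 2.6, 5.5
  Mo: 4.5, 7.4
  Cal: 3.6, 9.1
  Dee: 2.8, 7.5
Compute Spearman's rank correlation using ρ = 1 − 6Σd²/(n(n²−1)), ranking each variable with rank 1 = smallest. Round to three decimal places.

Ranks of variable 1: 1, 2, 5, 4, 3
Ranks of variable 2: 5, 1, 2, 4, 3
d = r₁ − r₂: -4, 1, 3, 0, 0
d²: 16, 1, 9, 0, 0; Σd² = 26
ρ = 1 − 6·26/(5·24) = 1 − 156/120 = -0.300

-0.300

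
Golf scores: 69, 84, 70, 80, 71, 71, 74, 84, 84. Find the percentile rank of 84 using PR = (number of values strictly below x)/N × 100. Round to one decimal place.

66.7

N = 9.
Strictly below 84: 6. Equal to 84: 3.
PR = 6/9 × 100 = 66.7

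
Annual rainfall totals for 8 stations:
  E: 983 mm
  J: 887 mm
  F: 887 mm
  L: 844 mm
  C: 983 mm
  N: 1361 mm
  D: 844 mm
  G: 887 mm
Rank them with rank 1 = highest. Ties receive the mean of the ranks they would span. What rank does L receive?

Sorted (descending): 1361, 983, 983, 887, 887, 887, 844, 844
The 2 values of 983 occupy positions 2–3 → average rank (2+3)/2 = 2.5.
The 3 values of 887 occupy positions 4–6 → average rank 5.
The 2 values of 844 occupy positions 7–8 → average rank (7+8)/2 = 7.5.
L has value 844 mm → rank 7.5.

7.5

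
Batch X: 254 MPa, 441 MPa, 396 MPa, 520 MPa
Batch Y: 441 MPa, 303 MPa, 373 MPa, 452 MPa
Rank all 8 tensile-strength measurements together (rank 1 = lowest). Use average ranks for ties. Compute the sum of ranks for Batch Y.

17.5

Sorted (ascending): 254, 303, 373, 396, 441, 441, 452, 520
The 2 values of 441 occupy positions 5–6 → average rank (5+6)/2 = 5.5.
Batch Y values → pooled ranks: 441→5.5, 303→2, 373→3, 452→7
Rank sum = 5.5 + 2 + 3 + 7 = 17.5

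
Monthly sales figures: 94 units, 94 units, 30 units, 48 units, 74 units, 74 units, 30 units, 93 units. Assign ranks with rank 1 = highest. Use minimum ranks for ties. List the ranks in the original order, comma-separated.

Sorted (descending): 94, 94, 93, 74, 74, 48, 30, 30
The 2 values of 94 occupy positions 1–2 → each gets rank 1.
The 2 values of 74 occupy positions 4–5 → each gets rank 4.
The 2 values of 30 occupy positions 7–8 → each gets rank 7.

1, 1, 7, 6, 4, 4, 7, 3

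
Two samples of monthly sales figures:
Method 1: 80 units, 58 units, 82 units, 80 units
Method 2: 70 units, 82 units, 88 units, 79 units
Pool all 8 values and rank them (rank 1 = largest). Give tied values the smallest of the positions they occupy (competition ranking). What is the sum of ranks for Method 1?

18

Sorted (descending): 88, 82, 82, 80, 80, 79, 70, 58
The 2 values of 82 occupy positions 2–3 → each gets rank 2.
The 2 values of 80 occupy positions 4–5 → each gets rank 4.
Method 1 values → pooled ranks: 80→4, 58→8, 82→2, 80→4
Rank sum = 4 + 8 + 2 + 4 = 18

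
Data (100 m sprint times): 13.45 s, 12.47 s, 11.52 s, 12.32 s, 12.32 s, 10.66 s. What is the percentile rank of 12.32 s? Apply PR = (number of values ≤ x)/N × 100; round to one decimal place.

N = 6.
Strictly below 12.32: 2. Equal to 12.32: 2.
PR = 4/6 × 100 = 66.7

66.7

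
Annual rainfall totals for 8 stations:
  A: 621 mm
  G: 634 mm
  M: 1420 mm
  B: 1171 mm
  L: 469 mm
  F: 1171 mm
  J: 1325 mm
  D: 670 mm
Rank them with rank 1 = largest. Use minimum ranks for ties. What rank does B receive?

3

Sorted (descending): 1420, 1325, 1171, 1171, 670, 634, 621, 469
The 2 values of 1171 occupy positions 3–4 → each gets rank 3.
B has value 1171 mm → rank 3.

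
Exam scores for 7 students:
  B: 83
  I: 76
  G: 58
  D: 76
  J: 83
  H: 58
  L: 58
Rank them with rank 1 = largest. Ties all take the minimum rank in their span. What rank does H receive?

5

Sorted (descending): 83, 83, 76, 76, 58, 58, 58
The 2 values of 83 occupy positions 1–2 → each gets rank 1.
The 2 values of 76 occupy positions 3–4 → each gets rank 3.
The 3 values of 58 occupy positions 5–7 → each gets rank 5.
H has value 58 → rank 5.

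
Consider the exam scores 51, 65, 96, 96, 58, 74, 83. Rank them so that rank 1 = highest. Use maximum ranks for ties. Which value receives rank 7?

51

Sorted (descending): 96, 96, 83, 74, 65, 58, 51
The 2 values of 96 occupy positions 1–2 → each gets rank 2.
Rank 7 → value 51.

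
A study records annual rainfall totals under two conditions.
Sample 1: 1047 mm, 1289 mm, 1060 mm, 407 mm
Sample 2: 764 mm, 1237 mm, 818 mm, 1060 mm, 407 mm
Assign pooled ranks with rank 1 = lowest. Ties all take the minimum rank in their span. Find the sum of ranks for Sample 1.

Sorted (ascending): 407, 407, 764, 818, 1047, 1060, 1060, 1237, 1289
The 2 values of 407 occupy positions 1–2 → each gets rank 1.
The 2 values of 1060 occupy positions 6–7 → each gets rank 6.
Sample 1 values → pooled ranks: 1047→5, 1289→9, 1060→6, 407→1
Rank sum = 5 + 9 + 6 + 1 = 21

21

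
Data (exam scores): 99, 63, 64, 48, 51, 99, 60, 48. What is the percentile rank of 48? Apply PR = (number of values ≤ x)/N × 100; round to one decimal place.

25.0

N = 8.
Strictly below 48: 0. Equal to 48: 2.
PR = 2/8 × 100 = 25.0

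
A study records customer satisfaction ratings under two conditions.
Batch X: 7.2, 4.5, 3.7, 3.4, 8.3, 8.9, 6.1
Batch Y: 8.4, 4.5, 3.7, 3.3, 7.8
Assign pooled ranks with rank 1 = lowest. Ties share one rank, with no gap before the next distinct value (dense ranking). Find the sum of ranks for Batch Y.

Sorted (ascending): 3.3, 3.4, 3.7, 3.7, 4.5, 4.5, 6.1, 7.2, 7.8, 8.3, 8.4, 8.9
The 2 values of 3.7 share dense rank 3.
The 2 values of 4.5 share dense rank 4.
Remaining distinct values take the next consecutive integers.
Batch Y values → pooled ranks: 8.4→9, 4.5→4, 3.7→3, 3.3→1, 7.8→7
Rank sum = 9 + 4 + 3 + 1 + 7 = 24

24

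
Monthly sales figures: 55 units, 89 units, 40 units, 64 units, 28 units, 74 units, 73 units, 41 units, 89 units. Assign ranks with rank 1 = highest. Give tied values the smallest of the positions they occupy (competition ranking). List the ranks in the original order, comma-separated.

Sorted (descending): 89, 89, 74, 73, 64, 55, 41, 40, 28
The 2 values of 89 occupy positions 1–2 → each gets rank 1.

6, 1, 8, 5, 9, 3, 4, 7, 1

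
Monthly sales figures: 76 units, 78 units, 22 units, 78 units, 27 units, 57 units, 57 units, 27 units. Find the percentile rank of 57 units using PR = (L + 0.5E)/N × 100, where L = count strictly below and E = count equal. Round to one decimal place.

N = 8.
Strictly below 57: 3. Equal to 57: 2.
PR = (3 + 0.5·2)/8 × 100 = 50.0

50.0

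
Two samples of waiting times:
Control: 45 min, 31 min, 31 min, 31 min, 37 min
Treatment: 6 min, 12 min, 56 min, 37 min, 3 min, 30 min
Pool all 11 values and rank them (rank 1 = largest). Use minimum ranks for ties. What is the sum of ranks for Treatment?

42

Sorted (descending): 56, 45, 37, 37, 31, 31, 31, 30, 12, 6, 3
The 2 values of 37 occupy positions 3–4 → each gets rank 3.
The 3 values of 31 occupy positions 5–7 → each gets rank 5.
Treatment values → pooled ranks: 6→10, 12→9, 56→1, 37→3, 3→11, 30→8
Rank sum = 10 + 9 + 1 + 3 + 11 + 8 = 42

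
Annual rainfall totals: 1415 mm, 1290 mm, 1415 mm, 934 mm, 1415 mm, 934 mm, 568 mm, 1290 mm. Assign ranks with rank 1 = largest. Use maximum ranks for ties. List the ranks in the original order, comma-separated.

Sorted (descending): 1415, 1415, 1415, 1290, 1290, 934, 934, 568
The 3 values of 1415 occupy positions 1–3 → each gets rank 3.
The 2 values of 1290 occupy positions 4–5 → each gets rank 5.
The 2 values of 934 occupy positions 6–7 → each gets rank 7.

3, 5, 3, 7, 3, 7, 8, 5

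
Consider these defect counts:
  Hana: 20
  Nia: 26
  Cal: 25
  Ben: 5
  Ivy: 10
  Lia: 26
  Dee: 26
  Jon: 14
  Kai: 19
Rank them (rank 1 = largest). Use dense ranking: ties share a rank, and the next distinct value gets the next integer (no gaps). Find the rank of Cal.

2

Sorted (descending): 26, 26, 26, 25, 20, 19, 14, 10, 5
The 3 values of 26 share dense rank 1.
Remaining distinct values take the next consecutive integers.
Cal has value 25 → rank 2.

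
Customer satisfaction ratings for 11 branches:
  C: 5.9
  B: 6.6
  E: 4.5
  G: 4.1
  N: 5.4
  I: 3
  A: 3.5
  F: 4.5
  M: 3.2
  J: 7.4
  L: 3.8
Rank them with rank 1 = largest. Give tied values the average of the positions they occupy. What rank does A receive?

9

Sorted (descending): 7.4, 6.6, 5.9, 5.4, 4.5, 4.5, 4.1, 3.8, 3.5, 3.2, 3
The 2 values of 4.5 occupy positions 5–6 → average rank (5+6)/2 = 5.5.
A has value 3.5 → rank 9.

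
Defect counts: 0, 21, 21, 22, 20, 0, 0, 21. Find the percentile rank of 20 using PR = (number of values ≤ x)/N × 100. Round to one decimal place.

50.0

N = 8.
Strictly below 20: 3. Equal to 20: 1.
PR = 4/8 × 100 = 50.0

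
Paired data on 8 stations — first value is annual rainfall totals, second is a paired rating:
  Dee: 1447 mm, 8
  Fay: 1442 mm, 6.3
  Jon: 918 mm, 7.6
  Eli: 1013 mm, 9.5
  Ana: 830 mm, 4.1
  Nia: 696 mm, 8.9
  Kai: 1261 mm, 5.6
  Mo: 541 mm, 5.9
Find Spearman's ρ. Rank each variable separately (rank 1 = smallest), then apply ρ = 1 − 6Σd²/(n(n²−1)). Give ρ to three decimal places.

Ranks of variable 1: 8, 7, 4, 5, 3, 2, 6, 1
Ranks of variable 2: 6, 4, 5, 8, 1, 7, 2, 3
d = r₁ − r₂: 2, 3, -1, -3, 2, -5, 4, -2
d²: 4, 9, 1, 9, 4, 25, 16, 4; Σd² = 72
ρ = 1 − 6·72/(8·63) = 1 − 432/504 = 0.143

0.143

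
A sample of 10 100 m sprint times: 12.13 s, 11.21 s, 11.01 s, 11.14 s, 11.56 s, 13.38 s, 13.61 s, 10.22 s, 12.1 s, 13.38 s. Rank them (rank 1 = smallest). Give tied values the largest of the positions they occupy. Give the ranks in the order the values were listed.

Sorted (ascending): 10.22, 11.01, 11.14, 11.21, 11.56, 12.1, 12.13, 13.38, 13.38, 13.61
The 2 values of 13.38 occupy positions 8–9 → each gets rank 9.

7, 4, 2, 3, 5, 9, 10, 1, 6, 9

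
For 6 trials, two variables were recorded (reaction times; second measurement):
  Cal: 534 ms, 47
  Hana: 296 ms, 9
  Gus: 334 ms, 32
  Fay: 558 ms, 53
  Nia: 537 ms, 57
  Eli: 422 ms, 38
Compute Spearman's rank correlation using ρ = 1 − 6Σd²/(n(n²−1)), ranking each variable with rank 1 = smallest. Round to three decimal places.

0.943

Ranks of variable 1: 4, 1, 2, 6, 5, 3
Ranks of variable 2: 4, 1, 2, 5, 6, 3
d = r₁ − r₂: 0, 0, 0, 1, -1, 0
d²: 0, 0, 0, 1, 1, 0; Σd² = 2
ρ = 1 − 6·2/(6·35) = 1 − 12/210 = 0.943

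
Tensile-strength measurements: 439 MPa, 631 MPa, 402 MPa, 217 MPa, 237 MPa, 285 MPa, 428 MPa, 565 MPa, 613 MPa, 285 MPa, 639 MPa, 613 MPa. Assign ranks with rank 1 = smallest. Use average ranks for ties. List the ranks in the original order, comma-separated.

7, 11, 5, 1, 2, 3.5, 6, 8, 9.5, 3.5, 12, 9.5

Sorted (ascending): 217, 237, 285, 285, 402, 428, 439, 565, 613, 613, 631, 639
The 2 values of 285 occupy positions 3–4 → average rank (3+4)/2 = 3.5.
The 2 values of 613 occupy positions 9–10 → average rank (9+10)/2 = 9.5.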